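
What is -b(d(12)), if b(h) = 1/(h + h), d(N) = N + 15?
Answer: -1/54 ≈ -0.018519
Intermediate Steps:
d(N) = 15 + N
b(h) = 1/(2*h)
-b(d(12)) = -1/(2*(15 + 12)) = -1/(2*27) = -1*1/54 = -1/54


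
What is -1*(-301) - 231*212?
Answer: -48671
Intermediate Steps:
-1*(-301) - 231*212 = 301 - 48972 = -48671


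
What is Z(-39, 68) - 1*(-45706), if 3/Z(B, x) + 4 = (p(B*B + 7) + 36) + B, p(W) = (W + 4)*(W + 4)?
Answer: 35757586335/782339 ≈ 45706.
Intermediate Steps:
p(W) = (4 + W)² (p(W) = (4 + W)*(4 + W) = (4 + W)²)
Z(B, x) = 3/(32 + B + (11 + B²)²) (Z(B, x) = 3/(-4 + (((4 + (B*B + 7))² + 36) + B)) = 3/(-4 + (((4 + (B² + 7))² + 36) + B)) = 3/(-4 + (((4 + (7 + B²))² + 36) + B)) = 3/(-4 + (((11 + B²)² + 36) + B)) = 3/(-4 + ((36 + (11 + B²)²) + B)) = 3/(-4 + (36 + B + (11 + B²)²)) = 3/(32 + B + (11 + B²)²))
Z(-39, 68) - 1*(-45706) = 3/(32 - 39 + (11 + (-39)²)²) - 1*(-45706) = 3/(32 - 39 + (11 + 1521)²) + 45706 = 3/(32 - 39 + 1532²) + 45706 = 3/(32 - 39 + 2347024) + 45706 = 3/2347017 + 45706 = 3*(1/2347017) + 45706 = 1/782339 + 45706 = 35757586335/782339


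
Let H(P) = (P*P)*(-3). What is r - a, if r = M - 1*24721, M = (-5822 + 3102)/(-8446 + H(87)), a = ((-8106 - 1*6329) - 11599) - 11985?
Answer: 414275314/31153 ≈ 13298.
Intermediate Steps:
a = -38019 (a = ((-8106 - 6329) - 11599) - 11985 = (-14435 - 11599) - 11985 = -26034 - 11985 = -38019)
H(P) = -3*P² (H(P) = P²*(-3) = -3*P²)
M = 2720/31153 (M = (-5822 + 3102)/(-8446 - 3*87²) = -2720/(-8446 - 3*7569) = -2720/(-8446 - 22707) = -2720/(-31153) = -2720*(-1/31153) = 2720/31153 ≈ 0.087311)
r = -770130593/31153 (r = 2720/31153 - 1*24721 = 2720/31153 - 24721 = -770130593/31153 ≈ -24721.)
r - a = -770130593/31153 - 1*(-38019) = -770130593/31153 + 38019 = 414275314/31153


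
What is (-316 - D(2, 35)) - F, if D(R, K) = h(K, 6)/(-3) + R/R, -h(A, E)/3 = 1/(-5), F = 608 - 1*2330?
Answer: 7026/5 ≈ 1405.2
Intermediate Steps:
F = -1722 (F = 608 - 2330 = -1722)
h(A, E) = 3/5 (h(A, E) = -3/(-5) = -3*(-1/5) = 3/5)
D(R, K) = 4/5 (D(R, K) = (3/5)/(-3) + R/R = (3/5)*(-1/3) + 1 = -1/5 + 1 = 4/5)
(-316 - D(2, 35)) - F = (-316 - 1*4/5) - 1*(-1722) = (-316 - 4/5) + 1722 = -1584/5 + 1722 = 7026/5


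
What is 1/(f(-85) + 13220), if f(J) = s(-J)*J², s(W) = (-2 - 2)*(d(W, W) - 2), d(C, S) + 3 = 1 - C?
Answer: 1/2585320 ≈ 3.8680e-7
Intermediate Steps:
d(C, S) = -2 - C (d(C, S) = -3 + (1 - C) = -2 - C)
s(W) = 16 + 4*W (s(W) = (-2 - 2)*((-2 - W) - 2) = -4*(-4 - W) = 16 + 4*W)
f(J) = J²*(16 - 4*J) (f(J) = (16 + 4*(-J))*J² = (16 - 4*J)*J² = J²*(16 - 4*J))
1/(f(-85) + 13220) = 1/(4*(-85)²*(4 - 1*(-85)) + 13220) = 1/(4*7225*(4 + 85) + 13220) = 1/(4*7225*89 + 13220) = 1/(2572100 + 13220) = 1/2585320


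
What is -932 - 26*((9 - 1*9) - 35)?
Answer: -22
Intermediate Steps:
-932 - 26*((9 - 1*9) - 35) = -932 - 26*((9 - 9) - 35) = -932 - 26*(0 - 35) = -932 - 26*(-35) = -932 + 910 = -22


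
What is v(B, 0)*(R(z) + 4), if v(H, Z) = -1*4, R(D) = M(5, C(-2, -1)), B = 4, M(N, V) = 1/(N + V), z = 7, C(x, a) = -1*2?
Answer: -52/3 ≈ -17.333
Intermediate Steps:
C(x, a) = -2
R(D) = ⅓ (R(D) = 1/(5 - 2) = 1/3 = ⅓)
v(H, Z) = -4
v(B, 0)*(R(z) + 4) = -4*(⅓ + 4) = -4*13/3 = -52/3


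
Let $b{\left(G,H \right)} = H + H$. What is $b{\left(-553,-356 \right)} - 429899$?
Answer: $-430611$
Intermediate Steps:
$b{\left(G,H \right)} = 2 H$
$b{\left(-553,-356 \right)} - 429899 = 2 \left(-356\right) - 429899 = -712 - 429899 = -430611$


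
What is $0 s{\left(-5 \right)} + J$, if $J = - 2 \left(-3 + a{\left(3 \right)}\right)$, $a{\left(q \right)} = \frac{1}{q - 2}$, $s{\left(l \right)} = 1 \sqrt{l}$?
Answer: $4$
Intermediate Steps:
$s{\left(l \right)} = \sqrt{l}$
$a{\left(q \right)} = \frac{1}{-2 + q}$
$J = 4$ ($J = - 2 \left(-3 + \frac{1}{-2 + 3}\right) = - 2 \left(-3 + 1^{-1}\right) = - 2 \left(-3 + 1\right) = \left(-2\right) \left(-2\right) = 4$)
$0 s{\left(-5 \right)} + J = 0 \sqrt{-5} + 4 = 0 i \sqrt{5} + 4 = 0 + 4 = 4$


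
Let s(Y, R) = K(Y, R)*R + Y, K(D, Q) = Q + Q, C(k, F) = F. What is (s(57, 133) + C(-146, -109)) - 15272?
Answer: 20054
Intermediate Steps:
K(D, Q) = 2*Q
s(Y, R) = Y + 2*R² (s(Y, R) = (2*R)*R + Y = 2*R² + Y = Y + 2*R²)
(s(57, 133) + C(-146, -109)) - 15272 = ((57 + 2*133²) - 109) - 15272 = ((57 + 2*17689) - 109) - 15272 = ((57 + 35378) - 109) - 15272 = (35435 - 109) - 15272 = 35326 - 15272 = 20054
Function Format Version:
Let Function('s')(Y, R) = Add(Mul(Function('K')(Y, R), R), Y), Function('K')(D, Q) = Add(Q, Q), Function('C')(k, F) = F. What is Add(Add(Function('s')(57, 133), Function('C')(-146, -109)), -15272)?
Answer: 20054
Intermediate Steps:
Function('K')(D, Q) = Mul(2, Q)
Function('s')(Y, R) = Add(Y, Mul(2, Pow(R, 2))) (Function('s')(Y, R) = Add(Mul(Mul(2, R), R), Y) = Add(Mul(2, Pow(R, 2)), Y) = Add(Y, Mul(2, Pow(R, 2))))
Add(Add(Function('s')(57, 133), Function('C')(-146, -109)), -15272) = Add(Add(Add(57, Mul(2, Pow(133, 2))), -109), -15272) = Add(Add(Add(57, Mul(2, 17689)), -109), -15272) = Add(Add(Add(57, 35378), -109), -15272) = Add(Add(35435, -109), -15272) = Add(35326, -15272) = 20054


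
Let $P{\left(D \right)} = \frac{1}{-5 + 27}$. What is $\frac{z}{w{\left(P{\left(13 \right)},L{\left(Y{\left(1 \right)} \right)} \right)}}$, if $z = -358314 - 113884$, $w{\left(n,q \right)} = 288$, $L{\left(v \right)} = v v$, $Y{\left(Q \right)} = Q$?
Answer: $- \frac{236099}{144} \approx -1639.6$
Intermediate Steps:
$P{\left(D \right)} = \frac{1}{22}$
$L{\left(v \right)} = v^{2}$
$z = -472198$ ($z = -358314 - 113884 = -472198$)
$\frac{z}{w{\left(P{\left(13 \right)},L{\left(Y{\left(1 \right)} \right)} \right)}} = - \frac{472198}{288} = \left(-472198\right) \frac{1}{288} = - \frac{236099}{144}$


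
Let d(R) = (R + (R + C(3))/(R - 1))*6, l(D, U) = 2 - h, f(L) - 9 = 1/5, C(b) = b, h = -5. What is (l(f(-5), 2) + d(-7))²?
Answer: 1024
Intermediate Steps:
f(L) = 46/5 (f(L) = 9 + 1/5 = 9 + ⅕ = 46/5)
l(D, U) = 7 (l(D, U) = 2 - 1*(-5) = 2 + 5 = 7)
d(R) = 6*R + 6*(3 + R)/(-1 + R) (d(R) = (R + (R + 3)/(R - 1))*6 = (R + (3 + R)/(-1 + R))*6 = 6*R + 6*(3 + R)/(-1 + R))
(l(f(-5), 2) + d(-7))² = (7 + 6*(3 + (-7)²)/(-1 - 7))² = (7 + 6*(3 + 49)/(-8))² = (7 + 6*(-⅛)*52)² = (7 - 39)² = (-32)² = 1024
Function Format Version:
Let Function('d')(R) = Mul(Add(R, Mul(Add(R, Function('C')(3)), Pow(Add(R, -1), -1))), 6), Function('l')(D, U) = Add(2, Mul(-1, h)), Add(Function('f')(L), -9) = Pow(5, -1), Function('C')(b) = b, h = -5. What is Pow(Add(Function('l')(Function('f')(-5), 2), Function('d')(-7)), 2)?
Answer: 1024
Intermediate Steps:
Function('f')(L) = Rational(46, 5) (Function('f')(L) = Add(9, Pow(5, -1)) = Add(9, Rational(1, 5)) = Rational(46, 5))
Function('l')(D, U) = 7 (Function('l')(D, U) = Add(2, Mul(-1, -5)) = Add(2, 5) = 7)
Function('d')(R) = Add(Mul(6, R), Mul(6, Pow(Add(-1, R), -1), Add(3, R))) (Function('d')(R) = Mul(Add(R, Mul(Add(R, 3), Pow(Add(R, -1), -1))), 6) = Mul(Add(R, Mul(Add(3, R), Pow(Add(-1, R), -1))), 6) = Mul(Add(R, Mul(Pow(Add(-1, R), -1), Add(3, R))), 6) = Add(Mul(6, R), Mul(6, Pow(Add(-1, R), -1), Add(3, R))))
Pow(Add(Function('l')(Function('f')(-5), 2), Function('d')(-7)), 2) = Pow(Add(7, Mul(6, Pow(Add(-1, -7), -1), Add(3, Pow(-7, 2)))), 2) = Pow(Add(7, Mul(6, Pow(-8, -1), Add(3, 49))), 2) = Pow(Add(7, Mul(6, Rational(-1, 8), 52)), 2) = Pow(Add(7, -39), 2) = Pow(-32, 2) = 1024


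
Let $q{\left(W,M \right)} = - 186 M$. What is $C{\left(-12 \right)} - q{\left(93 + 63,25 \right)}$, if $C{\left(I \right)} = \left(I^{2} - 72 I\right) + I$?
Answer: $5646$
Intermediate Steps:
$C{\left(I \right)} = I^{2} - 71 I$
$C{\left(-12 \right)} - q{\left(93 + 63,25 \right)} = - 12 \left(-71 - 12\right) - \left(-186\right) 25 = \left(-12\right) \left(-83\right) - -4650 = 996 + 4650 = 5646$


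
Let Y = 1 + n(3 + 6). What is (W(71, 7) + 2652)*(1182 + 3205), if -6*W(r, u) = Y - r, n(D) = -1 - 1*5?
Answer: 35069678/3 ≈ 1.1690e+7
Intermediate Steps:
n(D) = -6 (n(D) = -1 - 5 = -6)
Y = -5 (Y = 1 - 6 = -5)
W(r, u) = ⅚ + r/6 (W(r, u) = -(-5 - r)/6 = ⅚ + r/6)
(W(71, 7) + 2652)*(1182 + 3205) = ((⅚ + (⅙)*71) + 2652)*(1182 + 3205) = ((⅚ + 71/6) + 2652)*4387 = (38/3 + 2652)*4387 = (7994/3)*4387 = 35069678/3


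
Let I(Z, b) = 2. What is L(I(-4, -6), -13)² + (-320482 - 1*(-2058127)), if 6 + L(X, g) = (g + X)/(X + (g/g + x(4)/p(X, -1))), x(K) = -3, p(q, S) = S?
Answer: 62557429/36 ≈ 1.7377e+6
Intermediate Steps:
L(X, g) = -6 + (X + g)/(4 + X) (L(X, g) = -6 + (g + X)/(X + (g/g - 3/(-1))) = -6 + (X + g)/(X + (1 - 3*(-1))) = -6 + (X + g)/(X + (1 + 3)) = -6 + (X + g)/(X + 4) = -6 + (X + g)/(4 + X))
L(I(-4, -6), -13)² + (-320482 - 1*(-2058127)) = ((-24 - 13 - 5*2)/(4 + 2))² + (-320482 - 1*(-2058127)) = ((-24 - 13 - 10)/6)² + (-320482 + 2058127) = ((⅙)*(-47))² + 1737645 = (-47/6)² + 1737645 = 2209/36 + 1737645 = 62557429/36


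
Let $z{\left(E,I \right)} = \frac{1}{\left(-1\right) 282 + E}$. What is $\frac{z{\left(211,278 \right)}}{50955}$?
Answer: $- \frac{1}{3617805} \approx -2.7641 \cdot 10^{-7}$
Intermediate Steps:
$z{\left(E,I \right)} = \frac{1}{-282 + E}$
$\frac{z{\left(211,278 \right)}}{50955} = \frac{1}{\left(-282 + 211\right) 50955} = \frac{1}{-71} \cdot \frac{1}{50955} = \left(- \frac{1}{71}\right) \frac{1}{50955} = - \frac{1}{3617805}$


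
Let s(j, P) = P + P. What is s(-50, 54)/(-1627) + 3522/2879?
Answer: 5419362/4684133 ≈ 1.1570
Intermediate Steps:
s(j, P) = 2*P
s(-50, 54)/(-1627) + 3522/2879 = (2*54)/(-1627) + 3522/2879 = 108*(-1/1627) + 3522*(1/2879) = -108/1627 + 3522/2879 = 5419362/4684133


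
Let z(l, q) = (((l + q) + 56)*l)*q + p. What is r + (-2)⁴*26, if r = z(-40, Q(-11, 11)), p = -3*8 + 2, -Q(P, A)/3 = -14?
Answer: -97046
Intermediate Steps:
Q(P, A) = 42 (Q(P, A) = -3*(-14) = 42)
p = -22 (p = -24 + 2 = -22)
z(l, q) = -22 + l*q*(56 + l + q) (z(l, q) = (((l + q) + 56)*l)*q - 22 = ((56 + l + q)*l)*q - 22 = (l*(56 + l + q))*q - 22 = l*q*(56 + l + q) - 22 = -22 + l*q*(56 + l + q))
r = -97462 (r = -22 - 40*42² + 42*(-40)² + 56*(-40)*42 = -22 - 40*1764 + 42*1600 - 94080 = -22 - 70560 + 67200 - 94080 = -97462)
r + (-2)⁴*26 = -97462 + (-2)⁴*26 = -97462 + 16*26 = -97462 + 416 = -97046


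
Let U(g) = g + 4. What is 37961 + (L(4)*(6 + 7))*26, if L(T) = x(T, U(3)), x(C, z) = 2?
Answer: 38637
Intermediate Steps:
U(g) = 4 + g
L(T) = 2
37961 + (L(4)*(6 + 7))*26 = 37961 + (2*(6 + 7))*26 = 37961 + (2*13)*26 = 37961 + 26*26 = 37961 + 676 = 38637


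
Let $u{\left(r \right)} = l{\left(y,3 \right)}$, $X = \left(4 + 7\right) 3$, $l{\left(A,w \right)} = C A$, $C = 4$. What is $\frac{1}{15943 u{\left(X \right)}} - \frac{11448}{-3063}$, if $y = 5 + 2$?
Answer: $\frac{1703478685}{455778484} \approx 3.7375$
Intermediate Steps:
$y = 7$
$l{\left(A,w \right)} = 4 A$
$X = 33$ ($X = 11 \cdot 3 = 33$)
$u{\left(r \right)} = 28$ ($u{\left(r \right)} = 4 \cdot 7 = 28$)
$\frac{1}{15943 u{\left(X \right)}} - \frac{11448}{-3063} = \frac{1}{15943 \cdot 28} - \frac{11448}{-3063} = \frac{1}{15943} \cdot \frac{1}{28} - - \frac{3816}{1021} = \frac{1}{446404} + \frac{3816}{1021} = \frac{1703478685}{455778484}$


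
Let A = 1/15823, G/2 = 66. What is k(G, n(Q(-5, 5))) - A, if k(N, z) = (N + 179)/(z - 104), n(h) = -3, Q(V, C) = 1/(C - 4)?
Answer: -4921060/1693061 ≈ -2.9066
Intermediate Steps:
G = 132 (G = 2*66 = 132)
Q(V, C) = 1/(-4 + C)
k(N, z) = (179 + N)/(-104 + z)
A = 1/15823 ≈ 6.3199e-5
k(G, n(Q(-5, 5))) - A = (179 + 132)/(-104 - 3) - 1*1/15823 = 311/(-107) - 1/15823 = -1/107*311 - 1/15823 = -311/107 - 1/15823 = -4921060/1693061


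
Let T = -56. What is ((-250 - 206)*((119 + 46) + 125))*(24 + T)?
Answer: 4231680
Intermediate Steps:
((-250 - 206)*((119 + 46) + 125))*(24 + T) = ((-250 - 206)*((119 + 46) + 125))*(24 - 56) = -456*(165 + 125)*(-32) = -456*290*(-32) = -132240*(-32) = 4231680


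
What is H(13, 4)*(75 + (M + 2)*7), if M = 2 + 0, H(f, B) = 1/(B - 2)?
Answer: 103/2 ≈ 51.500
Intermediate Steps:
H(f, B) = 1/(-2 + B)
M = 2
H(13, 4)*(75 + (M + 2)*7) = (75 + (2 + 2)*7)/(-2 + 4) = (75 + 4*7)/2 = (75 + 28)/2 = (½)*103 = 103/2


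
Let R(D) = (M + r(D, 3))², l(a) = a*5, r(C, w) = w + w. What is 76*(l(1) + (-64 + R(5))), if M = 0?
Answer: -1748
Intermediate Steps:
r(C, w) = 2*w
l(a) = 5*a
R(D) = 36 (R(D) = (0 + 2*3)² = (0 + 6)² = 6² = 36)
76*(l(1) + (-64 + R(5))) = 76*(5*1 + (-64 + 36)) = 76*(5 - 28) = 76*(-23) = -1748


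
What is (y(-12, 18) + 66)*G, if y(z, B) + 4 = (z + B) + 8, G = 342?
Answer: 25992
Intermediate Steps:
y(z, B) = 4 + B + z (y(z, B) = -4 + ((z + B) + 8) = -4 + ((B + z) + 8) = -4 + (8 + B + z) = 4 + B + z)
(y(-12, 18) + 66)*G = ((4 + 18 - 12) + 66)*342 = (10 + 66)*342 = 76*342 = 25992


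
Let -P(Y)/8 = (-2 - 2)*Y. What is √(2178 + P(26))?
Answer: √3010 ≈ 54.863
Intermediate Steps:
P(Y) = 32*Y (P(Y) = -8*(-2 - 2)*Y = -(-32)*Y = 32*Y)
√(2178 + P(26)) = √(2178 + 32*26) = √(2178 + 832) = √3010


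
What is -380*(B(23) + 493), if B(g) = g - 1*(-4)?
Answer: -197600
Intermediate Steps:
B(g) = 4 + g (B(g) = g + 4 = 4 + g)
-380*(B(23) + 493) = -380*((4 + 23) + 493) = -380*(27 + 493) = -380*520 = -197600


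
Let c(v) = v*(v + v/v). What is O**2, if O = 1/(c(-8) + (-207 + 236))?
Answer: 1/7225 ≈ 0.00013841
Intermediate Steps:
c(v) = v*(1 + v) (c(v) = v*(v + 1) = v*(1 + v))
O = 1/85 (O = 1/(-8*(1 - 8) + (-207 + 236)) = 1/(-8*(-7) + 29) = 1/(56 + 29) = 1/85 ≈ 0.011765)
O**2 = (1/85)**2 = 1/7225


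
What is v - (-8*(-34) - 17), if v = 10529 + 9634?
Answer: 19908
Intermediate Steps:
v = 20163
v - (-8*(-34) - 17) = 20163 - (-8*(-34) - 17) = 20163 - (272 - 17) = 20163 - 1*255 = 20163 - 255 = 19908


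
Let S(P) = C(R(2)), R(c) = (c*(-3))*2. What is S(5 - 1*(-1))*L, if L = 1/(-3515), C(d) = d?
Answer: 12/3515 ≈ 0.0034139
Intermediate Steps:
R(c) = -6*c (R(c) = -3*c*2 = -6*c)
S(P) = -12 (S(P) = -6*2 = -12)
L = -1/3515 ≈ -0.00028449
S(5 - 1*(-1))*L = -12*(-1/3515) = 12/3515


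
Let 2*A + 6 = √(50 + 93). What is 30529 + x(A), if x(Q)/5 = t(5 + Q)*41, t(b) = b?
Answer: 30939 + 205*√143/2 ≈ 32165.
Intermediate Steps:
A = -3 + √143/2 (A = -3 + √(50 + 93)/2 = -3 + √143/2 ≈ 2.9791)
x(Q) = 1025 + 205*Q (x(Q) = 5*((5 + Q)*41) = 5*(205 + 41*Q) = 1025 + 205*Q)
30529 + x(A) = 30529 + (1025 + 205*(-3 + √143/2)) = 30529 + (1025 + (-615 + 205*√143/2)) = 30529 + (410 + 205*√143/2) = 30939 + 205*√143/2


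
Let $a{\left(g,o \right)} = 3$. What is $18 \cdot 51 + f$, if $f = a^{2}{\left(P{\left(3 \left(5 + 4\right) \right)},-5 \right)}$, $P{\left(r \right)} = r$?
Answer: $927$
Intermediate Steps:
$f = 9$ ($f = 3^{2} = 9$)
$18 \cdot 51 + f = 18 \cdot 51 + 9 = 918 + 9 = 927$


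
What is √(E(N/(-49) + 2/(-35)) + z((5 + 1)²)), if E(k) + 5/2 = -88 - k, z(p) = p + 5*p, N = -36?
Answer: √611630/70 ≈ 11.172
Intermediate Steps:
z(p) = 6*p
E(k) = -181/2 - k (E(k) = -5/2 + (-88 - k) = -181/2 - k)
√(E(N/(-49) + 2/(-35)) + z((5 + 1)²)) = √((-181/2 - (-36/(-49) + 2/(-35))) + 6*(5 + 1)²) = √((-181/2 - (-36*(-1/49) + 2*(-1/35))) + 6*6²) = √((-181/2 - (36/49 - 2/35)) + 6*36) = √((-181/2 - 1*166/245) + 216) = √((-181/2 - 166/245) + 216) = √(-44677/490 + 216) = √(61163/490) = √611630/70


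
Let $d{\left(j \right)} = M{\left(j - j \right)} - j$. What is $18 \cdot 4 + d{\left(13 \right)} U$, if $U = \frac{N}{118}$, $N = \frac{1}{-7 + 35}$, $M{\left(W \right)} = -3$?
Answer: $\frac{29734}{413} \approx 71.995$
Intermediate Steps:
$N = \frac{1}{28} \approx 0.035714$
$d{\left(j \right)} = -3 - j$
$U = \frac{1}{3304}$ ($U = \frac{1}{28 \cdot 118} = \frac{1}{28} \cdot \frac{1}{118} = \frac{1}{3304} \approx 0.00030266$)
$18 \cdot 4 + d{\left(13 \right)} U = 18 \cdot 4 + \left(-3 - 13\right) \frac{1}{3304} = 72 + \left(-3 - 13\right) \frac{1}{3304} = 72 - \frac{2}{413} = \frac{29734}{413}$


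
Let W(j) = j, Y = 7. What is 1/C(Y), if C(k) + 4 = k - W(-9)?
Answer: 1/12 ≈ 0.083333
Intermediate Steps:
C(k) = 5 + k (C(k) = -4 + (k - 1*(-9)) = -4 + (k + 9) = -4 + (9 + k) = 5 + k)
1/C(Y) = 1/(5 + 7) = 1/12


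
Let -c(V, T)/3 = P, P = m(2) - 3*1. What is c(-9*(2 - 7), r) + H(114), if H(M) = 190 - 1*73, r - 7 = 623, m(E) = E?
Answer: 120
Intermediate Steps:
r = 630 (r = 7 + 623 = 630)
P = -1 (P = 2 - 3*1 = 2 - 3 = -1)
c(V, T) = 3 (c(V, T) = -3*(-1) = 3)
H(M) = 117 (H(M) = 190 - 73 = 117)
c(-9*(2 - 7), r) + H(114) = 3 + 117 = 120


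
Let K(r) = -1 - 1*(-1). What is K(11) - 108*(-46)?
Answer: 4968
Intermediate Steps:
K(r) = 0 (K(r) = -1 + 1 = 0)
K(11) - 108*(-46) = 0 - 108*(-46) = 0 + 4968 = 4968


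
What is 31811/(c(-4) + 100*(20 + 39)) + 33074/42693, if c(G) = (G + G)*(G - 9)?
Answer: 81930701/13490988 ≈ 6.0730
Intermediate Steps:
c(G) = 2*G*(-9 + G) (c(G) = (2*G)*(-9 + G) = 2*G*(-9 + G))
31811/(c(-4) + 100*(20 + 39)) + 33074/42693 = 31811/(2*(-4)*(-9 - 4) + 100*(20 + 39)) + 33074/42693 = 31811/(2*(-4)*(-13) + 100*59) + 33074*(1/42693) = 31811/(104 + 5900) + 33074/42693 = 31811/6004 + 33074/42693 = 81930701/13490988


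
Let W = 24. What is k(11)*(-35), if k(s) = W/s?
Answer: -840/11 ≈ -76.364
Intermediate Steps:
k(s) = 24/s
k(11)*(-35) = (24/11)*(-35) = -840/11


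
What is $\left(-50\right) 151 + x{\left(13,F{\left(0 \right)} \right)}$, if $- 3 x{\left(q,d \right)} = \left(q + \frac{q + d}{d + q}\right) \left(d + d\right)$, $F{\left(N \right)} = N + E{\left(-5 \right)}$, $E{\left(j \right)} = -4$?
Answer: $- \frac{22538}{3} \approx -7512.7$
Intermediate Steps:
$F{\left(N \right)} = -4 + N$ ($F{\left(N \right)} = N - 4 = -4 + N$)
$x{\left(q,d \right)} = - \frac{2 d \left(1 + q\right)}{3}$ ($x{\left(q,d \right)} = - \frac{\left(q + \frac{q + d}{d + q}\right) \left(d + d\right)}{3} = - \frac{\left(q + \frac{d + q}{d + q}\right) 2 d}{3} = - \frac{\left(q + 1\right) 2 d}{3} = - \frac{\left(1 + q\right) 2 d}{3} = - \frac{2 d \left(1 + q\right)}{3}$)
$\left(-50\right) 151 + x{\left(13,F{\left(0 \right)} \right)} = \left(-50\right) 151 - \frac{2 \left(-4 + 0\right) \left(1 + 13\right)}{3} = -7550 - \left(- \frac{8}{3}\right) 14 = -7550 + \frac{112}{3} = - \frac{22538}{3}$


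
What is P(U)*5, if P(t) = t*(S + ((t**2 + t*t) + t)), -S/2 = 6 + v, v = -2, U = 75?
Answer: 4243875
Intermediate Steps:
S = -8 (S = -2*(6 - 2) = -2*4 = -8)
P(t) = t*(-8 + t + 2*t**2) (P(t) = t*(-8 + ((t**2 + t*t) + t)) = t*(-8 + ((t**2 + t**2) + t)) = t*(-8 + (2*t**2 + t)) = t*(-8 + (t + 2*t**2)) = t*(-8 + t + 2*t**2))
P(U)*5 = (75*(-8 + 75 + 2*75**2))*5 = (75*(-8 + 75 + 2*5625))*5 = (75*(-8 + 75 + 11250))*5 = (75*11317)*5 = 848775*5 = 4243875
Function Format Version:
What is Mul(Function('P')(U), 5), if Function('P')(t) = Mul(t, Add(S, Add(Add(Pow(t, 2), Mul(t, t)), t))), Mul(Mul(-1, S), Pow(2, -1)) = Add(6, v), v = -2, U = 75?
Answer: 4243875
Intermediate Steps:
S = -8 (S = Mul(-2, Add(6, -2)) = Mul(-2, 4) = -8)
Function('P')(t) = Mul(t, Add(-8, t, Mul(2, Pow(t, 2)))) (Function('P')(t) = Mul(t, Add(-8, Add(Add(Pow(t, 2), Mul(t, t)), t))) = Mul(t, Add(-8, Add(Add(Pow(t, 2), Pow(t, 2)), t))) = Mul(t, Add(-8, Add(Mul(2, Pow(t, 2)), t))) = Mul(t, Add(-8, Add(t, Mul(2, Pow(t, 2))))) = Mul(t, Add(-8, t, Mul(2, Pow(t, 2)))))
Mul(Function('P')(U), 5) = Mul(Mul(75, Add(-8, 75, Mul(2, Pow(75, 2)))), 5) = Mul(Mul(75, Add(-8, 75, Mul(2, 5625))), 5) = Mul(Mul(75, Add(-8, 75, 11250)), 5) = Mul(Mul(75, 11317), 5) = Mul(848775, 5) = 4243875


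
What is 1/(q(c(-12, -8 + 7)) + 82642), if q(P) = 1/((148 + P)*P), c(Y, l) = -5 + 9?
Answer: 608/50246337 ≈ 1.2100e-5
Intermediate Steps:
c(Y, l) = 4
q(P) = 1/(P*(148 + P))
1/(q(c(-12, -8 + 7)) + 82642) = 1/(1/(4*(148 + 4)) + 82642) = 1/((1/4)/152 + 82642) = 1/((1/4)*(1/152) + 82642) = 1/(1/608 + 82642) = 1/(50246337/608) = 608/50246337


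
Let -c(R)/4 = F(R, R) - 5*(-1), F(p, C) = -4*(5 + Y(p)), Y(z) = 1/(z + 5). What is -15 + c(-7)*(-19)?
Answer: -1003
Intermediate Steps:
Y(z) = 1/(5 + z)
F(p, C) = -20 - 4/(5 + p) (F(p, C) = -4*(5 + 1/(5 + p)) = -20 - 4/(5 + p))
c(R) = -20 - 16*(-26 - 5*R)/(5 + R) (c(R) = -4*(4*(-26 - 5*R)/(5 + R) - 5*(-1)) = -4*(4*(-26 - 5*R)/(5 + R) + 5) = -4*(5 + 4*(-26 - 5*R)/(5 + R)) = -20 - 16*(-26 - 5*R)/(5 + R))
-15 + c(-7)*(-19) = -15 + (4*(79 + 15*(-7))/(5 - 7))*(-19) = -15 + (4*(79 - 105)/(-2))*(-19) = -15 + (4*(-1/2)*(-26))*(-19) = -15 + 52*(-19) = -15 - 988 = -1003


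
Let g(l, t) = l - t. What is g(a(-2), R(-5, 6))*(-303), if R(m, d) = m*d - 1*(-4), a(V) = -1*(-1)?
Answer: -8181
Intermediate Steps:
a(V) = 1
R(m, d) = 4 + d*m (R(m, d) = d*m + 4 = 4 + d*m)
g(a(-2), R(-5, 6))*(-303) = (1 - (4 + 6*(-5)))*(-303) = (1 - (4 - 30))*(-303) = (1 - 1*(-26))*(-303) = (1 + 26)*(-303) = 27*(-303) = -8181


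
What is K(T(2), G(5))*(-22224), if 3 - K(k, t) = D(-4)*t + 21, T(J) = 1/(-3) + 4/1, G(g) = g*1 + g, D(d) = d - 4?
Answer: -1377888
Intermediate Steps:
D(d) = -4 + d
G(g) = 2*g (G(g) = g + g = 2*g)
T(J) = 11/3 (T(J) = 1*(-⅓) + 4*1 = -⅓ + 4 = 11/3)
K(k, t) = -18 + 8*t (K(k, t) = 3 - ((-4 - 4)*t + 21) = 3 - (-8*t + 21) = 3 - (21 - 8*t) = 3 + (-21 + 8*t) = -18 + 8*t)
K(T(2), G(5))*(-22224) = (-18 + 8*(2*5))*(-22224) = (-18 + 8*10)*(-22224) = (-18 + 80)*(-22224) = 62*(-22224) = -1377888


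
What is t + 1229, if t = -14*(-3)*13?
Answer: 1775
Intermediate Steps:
t = 546 (t = 42*13 = 546)
t + 1229 = 546 + 1229 = 1775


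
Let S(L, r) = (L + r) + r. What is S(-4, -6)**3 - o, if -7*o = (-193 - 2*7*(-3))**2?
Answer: -5871/7 ≈ -838.71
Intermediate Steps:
o = -22801/7 (o = -(-193 - 2*7*(-3))**2/7 = -(-193 - 14*(-3))**2/7 = -(-193 + 42)**2/7 = -1/7*(-151)**2 = -1/7*22801 = -22801/7 ≈ -3257.3)
S(L, r) = L + 2*r
S(-4, -6)**3 - o = (-4 + 2*(-6))**3 - 1*(-22801/7) = (-4 - 12)**3 + 22801/7 = (-16)**3 + 22801/7 = -4096 + 22801/7 = -5871/7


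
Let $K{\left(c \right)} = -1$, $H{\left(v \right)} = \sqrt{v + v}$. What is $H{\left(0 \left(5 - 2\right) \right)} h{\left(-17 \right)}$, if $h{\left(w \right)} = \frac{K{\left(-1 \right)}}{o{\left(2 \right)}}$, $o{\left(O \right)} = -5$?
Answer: $0$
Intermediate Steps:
$H{\left(v \right)} = \sqrt{2} \sqrt{v}$ ($H{\left(v \right)} = \sqrt{2 v} = \sqrt{2} \sqrt{v}$)
$h{\left(w \right)} = \frac{1}{5}$ ($h{\left(w \right)} = - \frac{1}{-5} = \left(-1\right) \left(- \frac{1}{5}\right) = \frac{1}{5}$)
$H{\left(0 \left(5 - 2\right) \right)} h{\left(-17 \right)} = \sqrt{2} \sqrt{0 \left(5 - 2\right)} \frac{1}{5} = \sqrt{2} \sqrt{0 \cdot 3} \cdot \frac{1}{5} = \sqrt{2} \sqrt{0} \cdot \frac{1}{5} = \sqrt{2} \cdot 0 \cdot \frac{1}{5} = 0 \cdot \frac{1}{5} = 0$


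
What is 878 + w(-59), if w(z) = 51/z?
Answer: 51751/59 ≈ 877.14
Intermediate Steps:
878 + w(-59) = 878 + 51/(-59) = 878 + 51*(-1/59) = 878 - 51/59 = 51751/59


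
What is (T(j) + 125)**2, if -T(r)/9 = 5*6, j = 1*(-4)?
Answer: 21025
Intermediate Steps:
j = -4
T(r) = -270 (T(r) = -45*6 = -9*30 = -270)
(T(j) + 125)**2 = (-270 + 125)**2 = (-145)**2 = 21025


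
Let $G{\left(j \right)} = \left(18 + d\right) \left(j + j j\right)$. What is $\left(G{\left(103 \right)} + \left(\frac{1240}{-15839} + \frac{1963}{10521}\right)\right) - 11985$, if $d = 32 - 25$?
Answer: $\frac{42629571717902}{166642119} \approx 2.5582 \cdot 10^{5}$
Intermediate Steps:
$d = 7$
$G{\left(j \right)} = 25 j + 25 j^{2}$ ($G{\left(j \right)} = \left(18 + 7\right) \left(j + j j\right) = 25 \left(j + j^{2}\right) = 25 j + 25 j^{2}$)
$\left(G{\left(103 \right)} + \left(\frac{1240}{-15839} + \frac{1963}{10521}\right)\right) - 11985 = \left(25 \cdot 103 \left(1 + 103\right) + \left(\frac{1240}{-15839} + \frac{1963}{10521}\right)\right) - 11985 = \left(25 \cdot 103 \cdot 104 + \left(1240 \left(- \frac{1}{15839}\right) + 1963 \cdot \frac{1}{10521}\right)\right) - 11985 = \left(267800 + \left(- \frac{1240}{15839} + \frac{1963}{10521}\right)\right) - 11985 = \left(267800 + \frac{18045917}{166642119}\right) - 11985 = \frac{44626777514117}{166642119} - 11985 = \frac{42629571717902}{166642119}$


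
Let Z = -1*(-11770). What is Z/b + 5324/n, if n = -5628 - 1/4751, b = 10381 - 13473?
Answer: -196461856569/41337920434 ≈ -4.7526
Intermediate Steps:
b = -3092
Z = 11770
n = -26738629/4751 (n = -5628 - 1*1/4751 = -5628 - 1/4751 = -26738629/4751 ≈ -5628.0)
Z/b + 5324/n = 11770/(-3092) + 5324/(-26738629/4751) = 11770*(-1/3092) + 5324*(-4751/26738629) = -5885/1546 - 25294324/26738629 = -196461856569/41337920434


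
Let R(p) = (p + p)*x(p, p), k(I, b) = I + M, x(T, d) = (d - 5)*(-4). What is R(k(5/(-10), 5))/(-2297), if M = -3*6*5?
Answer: 69142/2297 ≈ 30.101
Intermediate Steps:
M = -90 (M = -18*5 = -90)
x(T, d) = 20 - 4*d (x(T, d) = (-5 + d)*(-4) = 20 - 4*d)
k(I, b) = -90 + I (k(I, b) = I - 90 = -90 + I)
R(p) = 2*p*(20 - 4*p) (R(p) = (p + p)*(20 - 4*p) = (2*p)*(20 - 4*p) = 2*p*(20 - 4*p))
R(k(5/(-10), 5))/(-2297) = (8*(-90 + 5/(-10))*(5 - (-90 + 5/(-10))))/(-2297) = (8*(-90 + 5*(-1/10))*(5 - (-90 + 5*(-1/10))))*(-1/2297) = (8*(-90 - 1/2)*(5 - (-90 - 1/2)))*(-1/2297) = (8*(-181/2)*(5 - 1*(-181/2)))*(-1/2297) = (8*(-181/2)*(5 + 181/2))*(-1/2297) = (8*(-181/2)*(191/2))*(-1/2297) = -69142*(-1/2297) = 69142/2297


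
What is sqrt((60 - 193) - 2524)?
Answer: I*sqrt(2657) ≈ 51.546*I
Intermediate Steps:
sqrt((60 - 193) - 2524) = sqrt(-133 - 2524) = sqrt(-2657) = I*sqrt(2657)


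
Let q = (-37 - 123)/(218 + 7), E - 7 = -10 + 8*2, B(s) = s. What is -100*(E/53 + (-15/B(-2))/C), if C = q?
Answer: 873575/848 ≈ 1030.2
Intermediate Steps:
E = 13 (E = 7 + (-10 + 8*2) = 7 + (-10 + 16) = 7 + 6 = 13)
q = -32/45 (q = -160/225 = -160*1/225 = -32/45 ≈ -0.71111)
C = -32/45 ≈ -0.71111
-100*(E/53 + (-15/B(-2))/C) = -100*(13/53 + (-15/(-2))/(-32/45)) = -100*(13*(1/53) - 15*(-½)*(-45/32)) = -100*(13/53 + (15/2)*(-45/32)) = -100*(13/53 - 675/64) = -100*(-34943/3392) = 873575/848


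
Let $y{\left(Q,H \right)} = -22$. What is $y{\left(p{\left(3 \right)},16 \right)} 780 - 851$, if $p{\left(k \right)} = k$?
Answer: $-18011$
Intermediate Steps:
$y{\left(p{\left(3 \right)},16 \right)} 780 - 851 = \left(-22\right) 780 - 851 = -17160 - 851 = -18011$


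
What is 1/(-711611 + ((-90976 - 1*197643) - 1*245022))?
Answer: -1/1245252 ≈ -8.0305e-7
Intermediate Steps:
1/(-711611 + ((-90976 - 1*197643) - 1*245022)) = 1/(-711611 + ((-90976 - 197643) - 245022)) = 1/(-711611 + (-288619 - 245022)) = 1/(-711611 - 533641) = 1/(-1245252) = -1/1245252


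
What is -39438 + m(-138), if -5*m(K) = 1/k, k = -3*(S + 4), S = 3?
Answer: -4140989/105 ≈ -39438.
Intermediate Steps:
k = -21 (k = -3*(3 + 4) = -3*7 = -21)
m(K) = 1/105 (m(K) = -⅕/(-21) = -⅕*(-1/21) = 1/105)
-39438 + m(-138) = -39438 + 1/105 = -4140989/105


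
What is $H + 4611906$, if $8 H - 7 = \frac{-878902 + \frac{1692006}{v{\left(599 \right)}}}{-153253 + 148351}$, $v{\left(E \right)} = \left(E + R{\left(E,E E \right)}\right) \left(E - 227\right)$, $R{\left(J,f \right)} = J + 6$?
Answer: $\frac{13500943198660975}{2927395968} \approx 4.6119 \cdot 10^{6}$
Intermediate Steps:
$R{\left(J,f \right)} = 6 + J$
$v{\left(E \right)} = \left(-227 + E\right) \left(6 + 2 E\right)$ ($v{\left(E \right)} = \left(E + \left(6 + E\right)\right) \left(E - 227\right) = \left(6 + 2 E\right) \left(-227 + E\right) = \left(-227 + E\right) \left(6 + 2 E\right)$)
$H = \frac{68169465967}{2927395968}$ ($H = \frac{7}{8} + \frac{\left(-878902 + \frac{1692006}{-1362 - 268352 + 2 \cdot 599^{2}}\right) \frac{1}{-153253 + 148351}}{8} = \frac{7}{8} + \frac{\left(-878902 + \frac{1692006}{-1362 - 268352 + 2 \cdot 358801}\right) \frac{1}{-4902}}{8} = \frac{7}{8} + \frac{\left(-878902 + \frac{1692006}{-1362 - 268352 + 717602}\right) \left(- \frac{1}{4902}\right)}{8} = \frac{7}{8} + \frac{\left(-878902 + \frac{1692006}{447888}\right) \left(- \frac{1}{4902}\right)}{8} = \frac{7}{8} + \frac{\left(-878902 + 1692006 \cdot \frac{1}{447888}\right) \left(- \frac{1}{4902}\right)}{8} = \frac{7}{8} + \frac{\left(-878902 + \frac{282001}{74648}\right) \left(- \frac{1}{4902}\right)}{8} = \frac{7}{8} + \frac{\left(- \frac{65607994495}{74648}\right) \left(- \frac{1}{4902}\right)}{8} = \frac{7}{8} + \frac{1}{8} \cdot \frac{65607994495}{365924496} = \frac{7}{8} + \frac{65607994495}{2927395968} = \frac{68169465967}{2927395968} \approx 23.287$)
$H + 4611906 = \frac{68169465967}{2927395968} + 4611906 = \frac{13500943198660975}{2927395968}$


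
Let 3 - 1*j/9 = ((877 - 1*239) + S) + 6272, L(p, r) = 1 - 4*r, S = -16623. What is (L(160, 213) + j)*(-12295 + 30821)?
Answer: 1604221918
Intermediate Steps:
j = 87444 (j = 27 - 9*(((877 - 1*239) - 16623) + 6272) = 27 - 9*(((877 - 239) - 16623) + 6272) = 27 - 9*((638 - 16623) + 6272) = 27 - 9*(-15985 + 6272) = 27 - 9*(-9713) = 27 + 87417 = 87444)
(L(160, 213) + j)*(-12295 + 30821) = ((1 - 4*213) + 87444)*(-12295 + 30821) = ((1 - 852) + 87444)*18526 = (-851 + 87444)*18526 = 86593*18526 = 1604221918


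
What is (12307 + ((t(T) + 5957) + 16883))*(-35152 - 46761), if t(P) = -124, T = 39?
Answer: -2868838999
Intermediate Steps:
(12307 + ((t(T) + 5957) + 16883))*(-35152 - 46761) = (12307 + ((-124 + 5957) + 16883))*(-35152 - 46761) = (12307 + (5833 + 16883))*(-81913) = (12307 + 22716)*(-81913) = 35023*(-81913) = -2868838999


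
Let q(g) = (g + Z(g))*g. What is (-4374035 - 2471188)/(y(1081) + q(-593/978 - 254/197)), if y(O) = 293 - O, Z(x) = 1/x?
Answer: 254095961622644988/29080192462283 ≈ 8737.8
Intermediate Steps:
q(g) = g*(g + 1/g) (q(g) = (g + 1/g)*g = g*(g + 1/g))
(-4374035 - 2471188)/(y(1081) + q(-593/978 - 254/197)) = (-4374035 - 2471188)/((293 - 1*1081) + (1 + (-593/978 - 254/197)²)) = -6845223/((293 - 1081) + (1 + (-593*1/978 - 254*1/197)²)) = -6845223/(-788 + (1 + (-593/978 - 254/197)²)) = -6845223/(-788 + (1 + (-365233/192666)²)) = -6845223/(-788 + (1 + 133395144289/37120187556)) = -6845223/(-788 + 170515331845/37120187556) = -6845223/(-29080192462283/37120187556) = -6845223*(-37120187556/29080192462283) = 254095961622644988/29080192462283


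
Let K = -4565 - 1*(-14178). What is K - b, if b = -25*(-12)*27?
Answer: 1513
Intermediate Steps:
b = 8100 (b = 300*27 = 8100)
K = 9613 (K = -4565 + 14178 = 9613)
K - b = 9613 - 1*8100 = 9613 - 8100 = 1513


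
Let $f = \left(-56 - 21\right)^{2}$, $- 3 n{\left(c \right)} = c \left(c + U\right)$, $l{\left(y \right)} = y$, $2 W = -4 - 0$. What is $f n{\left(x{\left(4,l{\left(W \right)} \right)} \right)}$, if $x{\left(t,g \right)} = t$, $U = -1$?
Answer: $-23716$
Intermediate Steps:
$W = -2$ ($W = \frac{-4 - 0}{2} = \frac{-4 + 0}{2} = \frac{1}{2} \left(-4\right) = -2$)
$n{\left(c \right)} = - \frac{c \left(-1 + c\right)}{3}$ ($n{\left(c \right)} = - \frac{c \left(c - 1\right)}{3} = - \frac{c \left(-1 + c\right)}{3}$)
$f = 5929$ ($f = \left(-77\right)^{2} = 5929$)
$f n{\left(x{\left(4,l{\left(W \right)} \right)} \right)} = 5929 \cdot \frac{1}{3} \cdot 4 \left(1 - 4\right) = 5929 \cdot \frac{1}{3} \cdot 4 \left(-3\right) = 5929 \left(-4\right) = -23716$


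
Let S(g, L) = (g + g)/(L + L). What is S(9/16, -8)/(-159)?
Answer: 3/6784 ≈ 0.00044222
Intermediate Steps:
S(g, L) = g/L (S(g, L) = (2*g)/((2*L)) = (2*g)*(1/(2*L)) = g/L)
S(9/16, -8)/(-159) = ((9/16)/(-8))/(-159) = ((9*(1/16))*(-⅛))*(-1/159) = ((9/16)*(-⅛))*(-1/159) = -9/128*(-1/159) = 3/6784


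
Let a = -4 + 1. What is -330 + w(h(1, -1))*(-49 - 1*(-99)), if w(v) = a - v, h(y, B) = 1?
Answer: -530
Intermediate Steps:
a = -3
w(v) = -3 - v
-330 + w(h(1, -1))*(-49 - 1*(-99)) = -330 + (-3 - 1*1)*(-49 - 1*(-99)) = -330 + (-3 - 1)*(-49 + 99) = -330 - 4*50 = -330 - 200 = -530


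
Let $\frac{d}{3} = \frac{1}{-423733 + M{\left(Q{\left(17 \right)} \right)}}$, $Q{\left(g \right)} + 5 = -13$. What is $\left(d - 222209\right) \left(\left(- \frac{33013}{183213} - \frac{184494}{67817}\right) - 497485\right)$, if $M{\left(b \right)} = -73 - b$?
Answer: $\frac{145521677243983005752567615}{1316386815556887} \approx 1.1055 \cdot 10^{11}$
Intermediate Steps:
$Q{\left(g \right)} = -18$ ($Q{\left(g \right)} = -5 - 13 = -18$)
$d = - \frac{3}{423788}$ ($d = \frac{3}{-423733 - 55} = \frac{3}{-423788} = 3 \left(- \frac{1}{423788}\right) = - \frac{3}{423788} \approx -7.079 \cdot 10^{-6}$)
$\left(d - 222209\right) \left(\left(- \frac{33013}{183213} - \frac{184494}{67817}\right) - 497485\right) = \left(- \frac{3}{423788} - 222209\right) \left(\left(- \frac{33013}{183213} - \frac{184494}{67817}\right) - 497485\right) = - \frac{94169507695 \left(\left(\left(-33013\right) \frac{1}{183213} - \frac{184494}{67817}\right) - 497485\right)}{423788} = - \frac{94169507695 \left(\left(- \frac{33013}{183213} - \frac{184494}{67817}\right) - 497485\right)}{423788} = - \frac{94169507695 \left(- \frac{36040541843}{12424956021} - 497485\right)}{423788} = \left(- \frac{94169507695}{423788}\right) \left(- \frac{6181265286649028}{12424956021}\right) = \frac{145521677243983005752567615}{1316386815556887}$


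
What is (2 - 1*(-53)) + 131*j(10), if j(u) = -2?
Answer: -207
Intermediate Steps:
(2 - 1*(-53)) + 131*j(10) = (2 - 1*(-53)) + 131*(-2) = (2 + 53) - 262 = 55 - 262 = -207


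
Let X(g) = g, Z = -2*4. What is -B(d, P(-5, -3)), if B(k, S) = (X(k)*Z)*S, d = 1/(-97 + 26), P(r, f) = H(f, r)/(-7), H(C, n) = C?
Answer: -24/497 ≈ -0.048290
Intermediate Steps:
Z = -8
P(r, f) = -f/7 (P(r, f) = f/(-7) = f*(-⅐) = -f/7)
d = -1/71 (d = 1/(-71) = -1/71 ≈ -0.014085)
B(k, S) = -8*S*k (B(k, S) = (k*(-8))*S = (-8*k)*S = -8*S*k)
-B(d, P(-5, -3)) = -(-8)*(-⅐*(-3))*(-1)/71 = -(-8)*3*(-1)/(7*71) = -1*24/497 = -24/497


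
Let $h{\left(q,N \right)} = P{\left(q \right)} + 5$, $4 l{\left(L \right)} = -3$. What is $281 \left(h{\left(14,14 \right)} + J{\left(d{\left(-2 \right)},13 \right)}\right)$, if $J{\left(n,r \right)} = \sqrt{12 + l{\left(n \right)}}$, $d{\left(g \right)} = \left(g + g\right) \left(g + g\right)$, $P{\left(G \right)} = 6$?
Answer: $3091 + \frac{843 \sqrt{5}}{2} \approx 4033.5$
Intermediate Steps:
$l{\left(L \right)} = - \frac{3}{4}$ ($l{\left(L \right)} = \frac{1}{4} \left(-3\right) = - \frac{3}{4}$)
$d{\left(g \right)} = 4 g^{2}$ ($d{\left(g \right)} = 2 g 2 g = 4 g^{2}$)
$h{\left(q,N \right)} = 11$ ($h{\left(q,N \right)} = 6 + 5 = 11$)
$J{\left(n,r \right)} = \frac{3 \sqrt{5}}{2}$ ($J{\left(n,r \right)} = \sqrt{12 - \frac{3}{4}} = \sqrt{\frac{45}{4}} = \frac{3 \sqrt{5}}{2}$)
$281 \left(h{\left(14,14 \right)} + J{\left(d{\left(-2 \right)},13 \right)}\right) = 281 \left(11 + \frac{3 \sqrt{5}}{2}\right) = 3091 + \frac{843 \sqrt{5}}{2}$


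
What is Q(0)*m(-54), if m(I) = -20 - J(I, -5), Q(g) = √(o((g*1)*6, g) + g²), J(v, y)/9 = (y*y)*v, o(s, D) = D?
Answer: 0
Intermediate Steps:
J(v, y) = 9*v*y² (J(v, y) = 9*((y*y)*v) = 9*(y²*v) = 9*(v*y²) = 9*v*y²)
Q(g) = √(g + g²)
m(I) = -20 - 225*I (m(I) = -20 - 9*I*(-5)² = -20 - 9*I*25 = -20 - 225*I)
Q(0)*m(-54) = √(0*(1 + 0))*(-20 - 225*(-54)) = √(0*1)*(-20 + 12150) = √0*12130 = 0*12130 = 0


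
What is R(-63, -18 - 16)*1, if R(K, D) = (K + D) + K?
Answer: -160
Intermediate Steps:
R(K, D) = D + 2*K (R(K, D) = (D + K) + K = D + 2*K)
R(-63, -18 - 16)*1 = ((-18 - 16) + 2*(-63))*1 = (-34 - 126)*1 = -160*1 = -160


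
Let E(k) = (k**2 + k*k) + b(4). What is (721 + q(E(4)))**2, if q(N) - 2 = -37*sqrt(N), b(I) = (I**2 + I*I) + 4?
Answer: 615821 - 107004*sqrt(17) ≈ 1.7463e+5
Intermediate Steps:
b(I) = 4 + 2*I**2 (b(I) = (I**2 + I**2) + 4 = 2*I**2 + 4 = 4 + 2*I**2)
E(k) = 36 + 2*k**2 (E(k) = (k**2 + k*k) + (4 + 2*4**2) = (k**2 + k**2) + (4 + 2*16) = 2*k**2 + (4 + 32) = 2*k**2 + 36 = 36 + 2*k**2)
q(N) = 2 - 37*sqrt(N)
(721 + q(E(4)))**2 = (721 + (2 - 37*sqrt(36 + 2*4**2)))**2 = (721 + (2 - 37*sqrt(36 + 2*16)))**2 = (721 + (2 - 37*sqrt(36 + 32)))**2 = (721 + (2 - 74*sqrt(17)))**2 = (723 - 74*sqrt(17))**2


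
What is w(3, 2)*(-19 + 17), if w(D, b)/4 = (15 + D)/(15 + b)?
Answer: -144/17 ≈ -8.4706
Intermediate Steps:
w(D, b) = 4*(15 + D)/(15 + b) (w(D, b) = 4*((15 + D)/(15 + b)) = 4*(15 + D)/(15 + b))
w(3, 2)*(-19 + 17) = (4*(15 + 3)/(15 + 2))*(-19 + 17) = (4*18/17)*(-2) = (4*(1/17)*18)*(-2) = (72/17)*(-2) = -144/17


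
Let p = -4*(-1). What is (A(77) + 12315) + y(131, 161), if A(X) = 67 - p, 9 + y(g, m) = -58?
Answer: 12311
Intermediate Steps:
p = 4
y(g, m) = -67 (y(g, m) = -9 - 58 = -67)
A(X) = 63 (A(X) = 67 - 1*4 = 67 - 4 = 63)
(A(77) + 12315) + y(131, 161) = (63 + 12315) - 67 = 12378 - 67 = 12311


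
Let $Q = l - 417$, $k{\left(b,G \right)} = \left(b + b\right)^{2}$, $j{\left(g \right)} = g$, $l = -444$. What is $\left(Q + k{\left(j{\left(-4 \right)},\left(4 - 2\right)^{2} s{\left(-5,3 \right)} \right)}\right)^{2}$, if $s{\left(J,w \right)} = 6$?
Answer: $635209$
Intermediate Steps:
$k{\left(b,G \right)} = 4 b^{2}$ ($k{\left(b,G \right)} = \left(2 b\right)^{2} = 4 b^{2}$)
$Q = -861$ ($Q = -444 - 417 = -861$)
$\left(Q + k{\left(j{\left(-4 \right)},\left(4 - 2\right)^{2} s{\left(-5,3 \right)} \right)}\right)^{2} = \left(-861 + 4 \left(-4\right)^{2}\right)^{2} = \left(-861 + 4 \cdot 16\right)^{2} = \left(-861 + 64\right)^{2} = \left(-797\right)^{2} = 635209$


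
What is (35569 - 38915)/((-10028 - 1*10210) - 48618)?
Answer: 1673/34428 ≈ 0.048594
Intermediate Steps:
(35569 - 38915)/((-10028 - 1*10210) - 48618) = -3346/((-10028 - 10210) - 48618) = -3346/(-20238 - 48618) = -3346/(-68856) = -3346*(-1/68856) = 1673/34428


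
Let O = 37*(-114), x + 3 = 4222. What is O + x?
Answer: 1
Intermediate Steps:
x = 4219 (x = -3 + 4222 = 4219)
O = -4218
O + x = -4218 + 4219 = 1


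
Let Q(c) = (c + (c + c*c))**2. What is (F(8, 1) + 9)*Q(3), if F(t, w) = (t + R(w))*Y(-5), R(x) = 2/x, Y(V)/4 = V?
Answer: -42975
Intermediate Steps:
Y(V) = 4*V
Q(c) = (c**2 + 2*c)**2 (Q(c) = (c + (c + c**2))**2 = (c**2 + 2*c)**2)
F(t, w) = -40/w - 20*t (F(t, w) = (t + 2/w)*(4*(-5)) = (t + 2/w)*(-20) = -40/w - 20*t)
(F(8, 1) + 9)*Q(3) = ((-40/1 - 20*8) + 9)*(3**2*(2 + 3)**2) = ((-40*1 - 160) + 9)*(9*5**2) = ((-40 - 160) + 9)*(9*25) = (-200 + 9)*225 = -191*225 = -42975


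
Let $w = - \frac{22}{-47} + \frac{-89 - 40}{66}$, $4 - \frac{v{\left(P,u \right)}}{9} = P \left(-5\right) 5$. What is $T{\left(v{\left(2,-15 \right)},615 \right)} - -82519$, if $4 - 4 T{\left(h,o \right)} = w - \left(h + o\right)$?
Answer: $\frac{342442691}{4136} \approx 82796.0$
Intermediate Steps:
$v{\left(P,u \right)} = 36 + 225 P$ ($v{\left(P,u \right)} = 36 - 9 P \left(-5\right) 5 = 36 - 9 - 5 P 5 = 36 - 9 \left(- 25 P\right) = 36 + 225 P$)
$w = - \frac{1537}{1034}$ ($w = \left(-22\right) \left(- \frac{1}{47}\right) - \frac{43}{22} = \frac{22}{47} - \frac{43}{22} = - \frac{1537}{1034} \approx -1.4865$)
$T{\left(h,o \right)} = \frac{5673}{4136} + \frac{h}{4} + \frac{o}{4}$ ($T{\left(h,o \right)} = 1 - \frac{- \frac{1537}{1034} - \left(h + o\right)}{4} = 1 - \frac{- \frac{1537}{1034} - h - o}{4} = 1 + \left(\frac{1537}{4136} + \frac{h}{4} + \frac{o}{4}\right) = \frac{5673}{4136} + \frac{h}{4} + \frac{o}{4}$)
$T{\left(v{\left(2,-15 \right)},615 \right)} - -82519 = \left(\frac{5673}{4136} + \frac{36 + 225 \cdot 2}{4} + \frac{1}{4} \cdot 615\right) - -82519 = \left(\frac{5673}{4136} + \frac{36 + 450}{4} + \frac{615}{4}\right) + 82519 = \left(\frac{5673}{4136} + \frac{1}{4} \cdot 486 + \frac{615}{4}\right) + 82519 = \left(\frac{5673}{4136} + \frac{243}{2} + \frac{615}{4}\right) + 82519 = \frac{1144107}{4136} + 82519 = \frac{342442691}{4136}$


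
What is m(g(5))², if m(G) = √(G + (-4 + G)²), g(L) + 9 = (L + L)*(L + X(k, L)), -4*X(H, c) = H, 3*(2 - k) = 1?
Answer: 40135/36 ≈ 1114.9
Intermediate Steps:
k = 5/3 (k = 2 - ⅓*1 = 2 - ⅓ = 5/3 ≈ 1.6667)
X(H, c) = -H/4
g(L) = -9 + 2*L*(-5/12 + L) (g(L) = -9 + (L + L)*(L - ¼*5/3) = -9 + (2*L)*(L - 5/12) = -9 + (2*L)*(-5/12 + L) = -9 + 2*L*(-5/12 + L))
m(g(5))² = (√((-9 + 2*5² - ⅚*5) + (-4 + (-9 + 2*5² - ⅚*5))²))² = (√((-9 + 2*25 - 25/6) + (-4 + (-9 + 2*25 - 25/6))²))² = (√((-9 + 50 - 25/6) + (-4 + (-9 + 50 - 25/6))²))² = (√(221/6 + (-4 + 221/6)²))² = (√(221/6 + (197/6)²))² = (√(221/6 + 38809/36))² = (√(40135/36))² = (√40135/6)² = 40135/36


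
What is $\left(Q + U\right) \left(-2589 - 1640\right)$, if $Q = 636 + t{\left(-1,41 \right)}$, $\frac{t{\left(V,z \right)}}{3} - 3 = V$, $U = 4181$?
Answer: $-20396467$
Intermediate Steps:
$t{\left(V,z \right)} = 9 + 3 V$
$Q = 642$ ($Q = 636 + \left(9 + 3 \left(-1\right)\right) = 636 + \left(9 - 3\right) = 636 + 6 = 642$)
$\left(Q + U\right) \left(-2589 - 1640\right) = \left(642 + 4181\right) \left(-2589 - 1640\right) = 4823 \left(-4229\right) = -20396467$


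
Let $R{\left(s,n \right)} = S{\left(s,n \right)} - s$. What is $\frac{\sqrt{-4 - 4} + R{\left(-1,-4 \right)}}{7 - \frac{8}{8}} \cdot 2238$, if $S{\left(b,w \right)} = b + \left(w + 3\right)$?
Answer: $-373 + 746 i \sqrt{2} \approx -373.0 + 1055.0 i$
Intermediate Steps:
$S{\left(b,w \right)} = 3 + b + w$ ($S{\left(b,w \right)} = b + \left(3 + w\right) = 3 + b + w$)
$R{\left(s,n \right)} = 3 + n$ ($R{\left(s,n \right)} = \left(3 + s + n\right) - s = \left(3 + n + s\right) - s = 3 + n$)
$\frac{\sqrt{-4 - 4} + R{\left(-1,-4 \right)}}{7 - \frac{8}{8}} \cdot 2238 = \frac{\sqrt{-4 - 4} + \left(3 - 4\right)}{7 - \frac{8}{8}} \cdot 2238 = \frac{\sqrt{-8} - 1}{7 - 1} \cdot 2238 = \frac{2 i \sqrt{2} - 1}{7 - 1} \cdot 2238 = \frac{-1 + 2 i \sqrt{2}}{6} \cdot 2238 = \left(-1 + 2 i \sqrt{2}\right) \frac{1}{6} \cdot 2238 = \left(- \frac{1}{6} + \frac{i \sqrt{2}}{3}\right) 2238 = -373 + 746 i \sqrt{2}$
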